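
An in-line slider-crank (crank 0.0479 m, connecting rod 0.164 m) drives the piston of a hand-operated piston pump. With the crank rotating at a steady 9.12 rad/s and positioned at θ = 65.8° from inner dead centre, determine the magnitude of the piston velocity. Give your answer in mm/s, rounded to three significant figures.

ω = 9.12 rad/s
For an in-line slider-crank, x = r cosθ + √(L² − r² sin²θ), so v = −rω sinθ·[1 + r cosθ/√(L² − r² sin²θ)].
With r = 0.0479 m, L = 0.164 m, θ = 65.8°: √(L² − r² sin²θ) = 0.15807 m.
v = −0.0479·9.12·0.91212·[1 + 0.0479·0.40992/0.15807] = -0.44795 m/s.
|v| = 0.44795 m/s = 447.95 mm/s.

448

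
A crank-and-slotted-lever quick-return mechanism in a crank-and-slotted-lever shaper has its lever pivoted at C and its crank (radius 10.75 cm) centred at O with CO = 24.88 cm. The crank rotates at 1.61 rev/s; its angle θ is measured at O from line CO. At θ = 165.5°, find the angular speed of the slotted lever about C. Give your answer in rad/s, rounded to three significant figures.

ω = 10.12 rad/s (from 1.61 rev/s).
Crank pin A relative to C: A = (d + r cosθ, r sinθ); lever angle φ = atan2(r sinθ, d + r cosθ).
Differentiating tanφ: φ̇ = rω(d cosθ + r)/(d² + r² + 2dr cosθ).
d² + r² + 2dr cosθ = |CA|² = 0.0216695 m²;  d cosθ + r = -0.13338 m.
|ω_lever| = |0.1075·10.12·-0.13338| / 0.0216695 = 6.6933 rad/s.

6.69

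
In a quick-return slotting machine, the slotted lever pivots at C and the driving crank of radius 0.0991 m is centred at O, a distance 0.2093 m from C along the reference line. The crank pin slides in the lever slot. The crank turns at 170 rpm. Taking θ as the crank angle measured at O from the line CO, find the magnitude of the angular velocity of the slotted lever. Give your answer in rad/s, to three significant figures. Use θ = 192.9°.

ω = 17.8 rad/s (from 170 rpm).
Crank pin A relative to C: A = (d + r cosθ, r sinθ); lever angle φ = atan2(r sinθ, d + r cosθ).
Differentiating tanφ: φ̇ = rω(d cosθ + r)/(d² + r² + 2dr cosθ).
d² + r² + 2dr cosθ = |CA|² = 0.013191 m²;  d cosθ + r = -0.10492 m.
|ω_lever| = |0.0991·17.8·-0.10492| / 0.013191 = 14.032 rad/s.

14.0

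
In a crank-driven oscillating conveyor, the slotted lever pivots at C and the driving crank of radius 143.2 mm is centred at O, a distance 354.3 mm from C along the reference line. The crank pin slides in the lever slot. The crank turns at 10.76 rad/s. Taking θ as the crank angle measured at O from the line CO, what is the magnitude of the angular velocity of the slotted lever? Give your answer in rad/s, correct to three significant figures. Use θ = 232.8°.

1.29

ω = 10.76 rad/s
Crank pin A relative to C: A = (d + r cosθ, r sinθ); lever angle φ = atan2(r sinθ, d + r cosθ).
Differentiating tanφ: φ̇ = rω(d cosθ + r)/(d² + r² + 2dr cosθ).
d² + r² + 2dr cosθ = |CA|² = 0.0846851 m²;  d cosθ + r = -0.071009 m.
|ω_lever| = |0.1432·10.76·-0.071009| / 0.0846851 = 1.292 rad/s.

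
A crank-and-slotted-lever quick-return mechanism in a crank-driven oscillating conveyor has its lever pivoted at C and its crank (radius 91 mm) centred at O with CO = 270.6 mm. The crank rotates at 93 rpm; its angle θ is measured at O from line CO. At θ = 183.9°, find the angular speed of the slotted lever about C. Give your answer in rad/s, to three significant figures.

4.90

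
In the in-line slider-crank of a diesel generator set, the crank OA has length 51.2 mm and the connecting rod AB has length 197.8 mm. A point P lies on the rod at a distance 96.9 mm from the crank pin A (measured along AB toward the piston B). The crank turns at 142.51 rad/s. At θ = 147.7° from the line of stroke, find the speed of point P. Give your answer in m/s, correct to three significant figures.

ω = 142.5 rad/s.  Crank-pin speed |V_A| = rω = 7.2965 m/s, perpendicular to OA.
Rod angle: sinφ = −(r/L) sinθ ⇒ φ = -7.950°; ω_rod = −rω cosθ/√(L²−r²sin²θ) = +31.483 rad/s.
V_P = V_A + ω_rod × AP, with AP = 0.0969 m along the rod.
Components: V_Px = −rω sinθ − a·ω_rod·sinφ = -3.4769 m/s;  V_Py = rω cosθ + a·ω_rod·cosφ = -3.1461 m/s.
|V_P| = √(V_Px² + V_Py²) = 4.689 m/s.

4.69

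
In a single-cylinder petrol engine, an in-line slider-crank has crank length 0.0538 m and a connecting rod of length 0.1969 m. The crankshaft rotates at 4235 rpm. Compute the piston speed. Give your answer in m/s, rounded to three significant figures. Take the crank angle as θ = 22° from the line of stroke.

11.2

ω = 2π·4235/60 = 443.5 rad/s
For an in-line slider-crank, x = r cosθ + √(L² − r² sin²θ), so v = −rω sinθ·[1 + r cosθ/√(L² − r² sin²θ)].
With r = 0.0538 m, L = 0.1969 m, θ = 22°: √(L² − r² sin²θ) = 0.19587 m.
v = −0.0538·443.5·0.37461·[1 + 0.0538·0.92718/0.19587] = -11.214 m/s.
|v| = 11.214 m/s.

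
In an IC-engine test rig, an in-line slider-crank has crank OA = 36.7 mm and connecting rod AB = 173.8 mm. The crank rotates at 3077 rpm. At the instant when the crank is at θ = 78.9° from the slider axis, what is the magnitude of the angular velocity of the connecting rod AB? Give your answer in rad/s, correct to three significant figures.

ω = 322.2 rad/s (converted from 3077 rpm).
The rod makes angle φ with the slider axis where L sinφ = r sinθ; differentiating, L cosφ·φ̇ = r ω cosθ.
L cosφ = √(L² − r² sin²θ) = 0.17003 m.
|ω_rod| = r ω |cosθ| / √(L² − r² sin²θ) = 0.0367·322.2·0.19252/0.17003 = 13.39 rad/s.

13.4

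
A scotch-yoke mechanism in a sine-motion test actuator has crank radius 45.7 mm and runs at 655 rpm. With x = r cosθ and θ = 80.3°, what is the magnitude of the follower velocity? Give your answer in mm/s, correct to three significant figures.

3090

ω = 68.59 rad/s (from 655 rpm).
x = r cosθ ⇒ ẋ = −rω sinθ.
|v| = rω|sinθ| = 0.0457·68.59·|sin 80.3°| = 3.0898 m/s = 3089.8 mm/s.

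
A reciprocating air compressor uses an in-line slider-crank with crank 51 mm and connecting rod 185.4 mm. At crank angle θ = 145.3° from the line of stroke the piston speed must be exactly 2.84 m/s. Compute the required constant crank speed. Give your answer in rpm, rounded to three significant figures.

1210

For an in-line slider-crank, |v_piston| = rω|sinθ|·[1 + r cosθ/√(L² − r² sin²θ)].
With r = 0.051 m, L = 0.1854 m, θ = 145.3°: the bracketed kinematic factor |dx/dθ| = 0.022385 m.
ω = v/|dx/dθ| = 2.84/0.022385 = 126.87 rad/s.
N = 60ω/(2π) = 1211.5 rpm.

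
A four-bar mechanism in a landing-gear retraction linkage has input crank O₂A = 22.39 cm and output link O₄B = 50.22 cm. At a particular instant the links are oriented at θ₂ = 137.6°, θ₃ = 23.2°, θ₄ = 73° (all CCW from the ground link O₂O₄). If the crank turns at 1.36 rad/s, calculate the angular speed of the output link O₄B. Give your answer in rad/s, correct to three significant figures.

0.723

ω₂ = 1.36 rad/s
Differentiating the loop-closure r₂e^{iθ₂}+r₃e^{iθ₃}=r₁+r₄e^{iθ₄} gives r₂ω₂e^{iθ₂}+r₃ω₃e^{iθ₃}=r₄ω₄e^{iθ₄}.
Eliminating the other unknown: ω₄ = r₂ω₂ sin(θ₂−θ₃) / [r₄ sin(θ₄−θ₃)].
Numerator sine = +0.91068; denominator sine = +0.76380.
Result = 0.2239·1.36·(+0.91068) / (0.5022·(+0.76380)) = +0.72295 rad/s; magnitude 0.72295 rad/s.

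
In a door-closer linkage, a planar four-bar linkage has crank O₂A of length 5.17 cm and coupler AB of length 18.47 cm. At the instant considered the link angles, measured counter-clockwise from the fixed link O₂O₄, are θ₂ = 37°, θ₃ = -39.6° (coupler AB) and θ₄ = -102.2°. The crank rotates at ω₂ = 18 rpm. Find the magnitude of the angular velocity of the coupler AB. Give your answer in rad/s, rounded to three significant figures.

0.388

ω₂ = 1.885 rad/s (from 18 rpm).
Differentiating the loop-closure r₂e^{iθ₂}+r₃e^{iθ₃}=r₁+r₄e^{iθ₄} gives r₂ω₂e^{iθ₂}+r₃ω₃e^{iθ₃}=r₄ω₄e^{iθ₄}.
Eliminating the other unknown: ω₃ = r₂ω₂ sin(θ₄−θ₂) / [r₃ sin(θ₃−θ₄)].
Numerator sine = -0.65342; denominator sine = +0.88782.
Result = 0.0517·1.885·(-0.65342) / (0.1847·(+0.88782)) = -0.38832 rad/s; magnitude 0.38832 rad/s.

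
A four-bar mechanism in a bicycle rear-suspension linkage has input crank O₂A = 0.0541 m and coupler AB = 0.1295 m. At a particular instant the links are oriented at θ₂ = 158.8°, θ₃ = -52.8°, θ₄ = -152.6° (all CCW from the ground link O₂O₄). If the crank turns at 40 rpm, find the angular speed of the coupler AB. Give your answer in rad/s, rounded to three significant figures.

ω₂ = 4.189 rad/s (from 40 rpm).
Differentiating the loop-closure r₂e^{iθ₂}+r₃e^{iθ₃}=r₁+r₄e^{iθ₄} gives r₂ω₂e^{iθ₂}+r₃ω₃e^{iθ₃}=r₄ω₄e^{iθ₄}.
Eliminating the other unknown: ω₃ = r₂ω₂ sin(θ₄−θ₂) / [r₃ sin(θ₃−θ₄)].
Numerator sine = +0.75011; denominator sine = +0.98541.
Result = 0.0541·4.189·(+0.75011) / (0.1295·(+0.98541)) = +1.3321 rad/s; magnitude 1.3321 rad/s.

1.33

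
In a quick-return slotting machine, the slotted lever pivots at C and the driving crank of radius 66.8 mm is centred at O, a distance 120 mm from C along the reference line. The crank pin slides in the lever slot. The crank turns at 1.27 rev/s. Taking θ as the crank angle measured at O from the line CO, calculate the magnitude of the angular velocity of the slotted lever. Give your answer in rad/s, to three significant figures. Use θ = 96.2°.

1.68

ω = 7.98 rad/s (from 1.27 rev/s).
Crank pin A relative to C: A = (d + r cosθ, r sinθ); lever angle φ = atan2(r sinθ, d + r cosθ).
Differentiating tanφ: φ̇ = rω(d cosθ + r)/(d² + r² + 2dr cosθ).
d² + r² + 2dr cosθ = |CA|² = 0.0171308 m²;  d cosθ + r = +0.05384 m.
|ω_lever| = |0.0668·7.98·+0.05384| / 0.0171308 = 1.6753 rad/s.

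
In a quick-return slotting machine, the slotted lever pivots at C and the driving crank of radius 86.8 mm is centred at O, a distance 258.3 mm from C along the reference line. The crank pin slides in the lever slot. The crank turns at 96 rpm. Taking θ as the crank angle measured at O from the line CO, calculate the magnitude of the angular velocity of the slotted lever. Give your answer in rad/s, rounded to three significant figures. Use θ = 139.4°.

ω = 10.05 rad/s (from 96 rpm).
Crank pin A relative to C: A = (d + r cosθ, r sinθ); lever angle φ = atan2(r sinθ, d + r cosθ).
Differentiating tanφ: φ̇ = rω(d cosθ + r)/(d² + r² + 2dr cosθ).
d² + r² + 2dr cosθ = |CA|² = 0.0402067 m²;  d cosθ + r = -0.10932 m.
|ω_lever| = |0.0868·10.05·-0.10932| / 0.0402067 = 2.3726 rad/s.

2.37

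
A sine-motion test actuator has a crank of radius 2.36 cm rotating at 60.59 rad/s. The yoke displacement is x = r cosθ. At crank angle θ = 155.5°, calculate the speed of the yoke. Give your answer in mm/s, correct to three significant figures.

593

ω = 60.59 rad/s
x = r cosθ ⇒ ẋ = −rω sinθ.
|v| = rω|sinθ| = 0.0236·60.59·|sin 155.5°| = 0.59298 m/s = 592.98 mm/s.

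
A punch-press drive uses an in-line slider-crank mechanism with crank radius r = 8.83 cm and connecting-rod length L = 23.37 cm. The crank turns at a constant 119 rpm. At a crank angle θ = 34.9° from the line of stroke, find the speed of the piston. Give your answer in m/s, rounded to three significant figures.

ω = 2π·119/60 = 12.46 rad/s
For an in-line slider-crank, x = r cosθ + √(L² − r² sin²θ), so v = −rω sinθ·[1 + r cosθ/√(L² − r² sin²θ)].
With r = 0.0883 m, L = 0.2337 m, θ = 34.9°: √(L² − r² sin²θ) = 0.22817 m.
v = −0.0883·12.46·0.57215·[1 + 0.0883·0.82015/0.22817] = -0.82939 m/s.
|v| = 0.82939 m/s.

0.829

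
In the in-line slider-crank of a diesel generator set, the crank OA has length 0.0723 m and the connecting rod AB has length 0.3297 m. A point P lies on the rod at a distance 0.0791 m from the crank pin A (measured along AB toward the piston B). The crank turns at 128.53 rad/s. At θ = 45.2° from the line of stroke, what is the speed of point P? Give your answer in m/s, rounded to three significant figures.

8.46

ω = 128.5 rad/s.  Crank-pin speed |V_A| = rω = 9.2927 m/s, perpendicular to OA.
Rod angle: sinφ = −(r/L) sinθ ⇒ φ = -8.952°; ω_rod = −rω cosθ/√(L²−r²sin²θ) = -20.105 rad/s.
V_P = V_A + ω_rod × AP, with AP = 0.0791 m along the rod.
Components: V_Px = −rω sinθ − a·ω_rod·sinφ = -6.8413 m/s;  V_Py = rω cosθ + a·ω_rod·cosφ = +4.977 m/s.
|V_P| = √(V_Px² + V_Py²) = 8.4601 m/s.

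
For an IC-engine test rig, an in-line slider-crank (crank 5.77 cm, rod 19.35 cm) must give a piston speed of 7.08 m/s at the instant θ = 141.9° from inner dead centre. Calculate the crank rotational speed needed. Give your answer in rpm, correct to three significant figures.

For an in-line slider-crank, |v_piston| = rω|sinθ|·[1 + r cosθ/√(L² − r² sin²θ)].
With r = 0.0577 m, L = 0.1935 m, θ = 141.9°: the bracketed kinematic factor |dx/dθ| = 0.027103 m.
ω = v/|dx/dθ| = 7.08/0.027103 = 261.22 rad/s.
N = 60ω/(2π) = 2494.5 rpm.

2490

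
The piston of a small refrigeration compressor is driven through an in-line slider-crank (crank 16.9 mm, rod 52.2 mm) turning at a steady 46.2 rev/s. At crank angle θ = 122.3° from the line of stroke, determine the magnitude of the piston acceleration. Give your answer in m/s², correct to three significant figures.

955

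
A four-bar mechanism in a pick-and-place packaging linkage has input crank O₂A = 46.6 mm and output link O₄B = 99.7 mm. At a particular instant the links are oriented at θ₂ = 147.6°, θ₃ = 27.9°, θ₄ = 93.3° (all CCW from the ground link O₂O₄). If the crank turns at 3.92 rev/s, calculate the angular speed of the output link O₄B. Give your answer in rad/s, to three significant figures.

11.0

ω₂ = 24.63 rad/s (from 3.92 rev/s).
Differentiating the loop-closure r₂e^{iθ₂}+r₃e^{iθ₃}=r₁+r₄e^{iθ₄} gives r₂ω₂e^{iθ₂}+r₃ω₃e^{iθ₃}=r₄ω₄e^{iθ₄}.
Eliminating the other unknown: ω₄ = r₂ω₂ sin(θ₂−θ₃) / [r₄ sin(θ₄−θ₃)].
Numerator sine = +0.86863; denominator sine = +0.90924.
Result = 0.0466·24.63·(+0.86863) / (0.0997·(+0.90924)) = +10.998 rad/s; magnitude 10.998 rad/s.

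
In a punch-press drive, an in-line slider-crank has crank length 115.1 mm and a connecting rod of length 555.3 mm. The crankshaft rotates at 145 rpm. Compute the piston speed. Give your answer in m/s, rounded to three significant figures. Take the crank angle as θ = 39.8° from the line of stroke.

ω = 2π·145/60 = 15.18 rad/s
For an in-line slider-crank, x = r cosθ + √(L² − r² sin²θ), so v = −rω sinθ·[1 + r cosθ/√(L² − r² sin²θ)].
With r = 0.1151 m, L = 0.5553 m, θ = 39.8°: √(L² − r² sin²θ) = 0.55039 m.
v = −0.1151·15.18·0.64011·[1 + 0.1151·0.76828/0.55039] = -1.2985 m/s.
|v| = 1.2985 m/s.

1.30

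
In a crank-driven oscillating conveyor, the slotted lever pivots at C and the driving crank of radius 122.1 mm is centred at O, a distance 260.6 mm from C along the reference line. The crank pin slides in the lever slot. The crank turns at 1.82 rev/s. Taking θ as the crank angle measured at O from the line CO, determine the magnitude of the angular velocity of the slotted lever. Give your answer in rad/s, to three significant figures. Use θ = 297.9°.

3.03

ω = 11.44 rad/s (from 1.82 rev/s).
Crank pin A relative to C: A = (d + r cosθ, r sinθ); lever angle φ = atan2(r sinθ, d + r cosθ).
Differentiating tanφ: φ̇ = rω(d cosθ + r)/(d² + r² + 2dr cosθ).
d² + r² + 2dr cosθ = |CA|² = 0.112599 m²;  d cosθ + r = +0.24404 m.
|ω_lever| = |0.1221·11.44·+0.24404| / 0.112599 = 3.0262 rad/s.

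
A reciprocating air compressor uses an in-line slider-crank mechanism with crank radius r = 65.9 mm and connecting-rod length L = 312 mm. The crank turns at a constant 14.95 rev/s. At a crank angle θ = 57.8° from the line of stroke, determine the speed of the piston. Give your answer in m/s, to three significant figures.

ω = 2π·14.9 = 93.93 rad/s
For an in-line slider-crank, x = r cosθ + √(L² − r² sin²θ), so v = −rω sinθ·[1 + r cosθ/√(L² − r² sin²θ)].
With r = 0.0659 m, L = 0.312 m, θ = 57.8°: √(L² − r² sin²θ) = 0.30698 m.
v = −0.0659·93.93·0.84619·[1 + 0.0659·0.53288/0.30698] = -5.8373 m/s.
|v| = 5.8373 m/s.

5.84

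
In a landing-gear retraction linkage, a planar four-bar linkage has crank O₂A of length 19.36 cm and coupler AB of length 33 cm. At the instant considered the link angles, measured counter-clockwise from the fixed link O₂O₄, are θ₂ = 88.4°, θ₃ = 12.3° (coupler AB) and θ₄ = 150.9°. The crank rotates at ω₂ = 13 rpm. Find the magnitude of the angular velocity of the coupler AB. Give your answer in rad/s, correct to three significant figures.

ω₂ = 1.361 rad/s (from 13 rpm).
Differentiating the loop-closure r₂e^{iθ₂}+r₃e^{iθ₃}=r₁+r₄e^{iθ₄} gives r₂ω₂e^{iθ₂}+r₃ω₃e^{iθ₃}=r₄ω₄e^{iθ₄}.
Eliminating the other unknown: ω₃ = r₂ω₂ sin(θ₄−θ₂) / [r₃ sin(θ₃−θ₄)].
Numerator sine = +0.88701; denominator sine = -0.66131.
Result = 0.1936·1.361·(+0.88701) / (0.33·(-0.66131)) = -1.0712 rad/s; magnitude 1.0712 rad/s.

1.07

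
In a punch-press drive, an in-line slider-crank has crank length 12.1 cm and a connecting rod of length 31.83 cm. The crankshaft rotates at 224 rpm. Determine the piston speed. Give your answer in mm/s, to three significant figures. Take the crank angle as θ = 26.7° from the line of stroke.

ω = 2π·224/60 = 23.46 rad/s
For an in-line slider-crank, x = r cosθ + √(L² − r² sin²θ), so v = −rω sinθ·[1 + r cosθ/√(L² − r² sin²θ)].
With r = 0.121 m, L = 0.3183 m, θ = 26.7°: √(L² − r² sin²θ) = 0.31362 m.
v = −0.121·23.46·0.44932·[1 + 0.121·0.89337/0.31362] = -1.7149 m/s.
|v| = 1.7149 m/s = 1714.9 mm/s.

1710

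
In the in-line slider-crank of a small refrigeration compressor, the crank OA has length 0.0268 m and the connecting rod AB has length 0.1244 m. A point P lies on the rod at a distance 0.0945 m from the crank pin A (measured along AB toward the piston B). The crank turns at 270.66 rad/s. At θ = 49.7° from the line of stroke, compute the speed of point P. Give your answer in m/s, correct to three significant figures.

ω = 270.7 rad/s.  Crank-pin speed |V_A| = rω = 7.2537 m/s, perpendicular to OA.
Rod angle: sinφ = −(r/L) sinθ ⇒ φ = -9.457°; ω_rod = −rω cosθ/√(L²−r²sin²θ) = -38.234 rad/s.
V_P = V_A + ω_rod × AP, with AP = 0.0945 m along the rod.
Components: V_Px = −rω sinθ − a·ω_rod·sinφ = -6.1258 m/s;  V_Py = rω cosθ + a·ω_rod·cosφ = +1.1276 m/s.
|V_P| = √(V_Px² + V_Py²) = 6.2287 m/s.

6.23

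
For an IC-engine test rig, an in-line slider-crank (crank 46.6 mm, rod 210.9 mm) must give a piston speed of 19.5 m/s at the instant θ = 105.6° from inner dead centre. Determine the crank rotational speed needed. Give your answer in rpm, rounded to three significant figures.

For an in-line slider-crank, |v_piston| = rω|sinθ|·[1 + r cosθ/√(L² − r² sin²θ)].
With r = 0.0466 m, L = 0.2109 m, θ = 105.6°: the bracketed kinematic factor |dx/dθ| = 0.042154 m.
ω = v/|dx/dθ| = 19.5/0.042154 = 462.59 rad/s.
N = 60ω/(2π) = 4417.4 rpm.

4420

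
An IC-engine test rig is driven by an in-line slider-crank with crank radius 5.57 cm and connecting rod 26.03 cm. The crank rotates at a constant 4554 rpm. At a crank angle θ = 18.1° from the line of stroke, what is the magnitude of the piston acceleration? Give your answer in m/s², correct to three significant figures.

14200

ω = 2π·4554/60 = 476.9 rad/s
x(θ) = r cosθ + √(L² − r² sin²θ); with ω constant, a = ω²·d²x/dθ².
d²x/dθ² = −r cosθ − r²(cos2θ)/√u − r⁴ sin²2θ/(4u^{3/2}),  u = L² − r² sin²θ = 0.0674566 m².
Substituting r = 0.0557 m, L = 0.2603 m, θ = 18.1°: d²x/dθ² = -0.062631 m.
a = ω²·d²x/dθ² = (476.9)²·(-0.062631) = -14244 m/s²;  |a| = 14244 m/s².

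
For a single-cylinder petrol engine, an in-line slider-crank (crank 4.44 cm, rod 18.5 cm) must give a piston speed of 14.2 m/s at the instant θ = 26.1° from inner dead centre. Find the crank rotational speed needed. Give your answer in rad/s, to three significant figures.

For an in-line slider-crank, |v_piston| = rω|sinθ|·[1 + r cosθ/√(L² − r² sin²θ)].
With r = 0.0444 m, L = 0.185 m, θ = 26.1°: the bracketed kinematic factor |dx/dθ| = 0.023767 m.
ω = v/|dx/dθ| = 14.2/0.023767 = 597.47 rad/s.

597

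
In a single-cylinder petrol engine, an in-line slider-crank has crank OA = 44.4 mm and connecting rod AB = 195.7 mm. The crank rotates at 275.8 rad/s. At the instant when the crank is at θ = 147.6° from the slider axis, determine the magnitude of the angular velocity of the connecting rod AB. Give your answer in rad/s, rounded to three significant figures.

ω = 275.8 rad/s
The rod makes angle φ with the slider axis where L sinφ = r sinθ; differentiating, L cosφ·φ̇ = r ω cosθ.
L cosφ = √(L² − r² sin²θ) = 0.19425 m.
|ω_rod| = r ω |cosθ| / √(L² − r² sin²θ) = 0.0444·275.8·0.84433/0.19425 = 53.227 rad/s.

53.2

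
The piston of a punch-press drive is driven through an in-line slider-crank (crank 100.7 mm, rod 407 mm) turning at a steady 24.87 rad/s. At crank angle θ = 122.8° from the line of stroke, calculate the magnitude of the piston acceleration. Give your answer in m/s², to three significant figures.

40.0

ω = 24.87 rad/s
x(θ) = r cosθ + √(L² − r² sin²θ); with ω constant, a = ω²·d²x/dθ².
d²x/dθ² = −r cosθ − r²(cos2θ)/√u − r⁴ sin²2θ/(4u^{3/2}),  u = L² − r² sin²θ = 0.158484 m².
Substituting r = 0.1007 m, L = 0.407 m, θ = 122.8°: d²x/dθ² = +0.064735 m.
a = ω²·d²x/dθ² = (24.87)²·(+0.064735) = +40.04 m/s²;  |a| = 40.04 m/s².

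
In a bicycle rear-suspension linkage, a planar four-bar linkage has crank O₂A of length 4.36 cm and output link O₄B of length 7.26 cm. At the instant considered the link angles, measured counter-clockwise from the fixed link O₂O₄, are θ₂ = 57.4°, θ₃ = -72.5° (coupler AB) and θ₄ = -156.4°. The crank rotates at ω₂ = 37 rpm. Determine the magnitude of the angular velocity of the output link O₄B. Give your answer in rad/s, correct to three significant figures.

1.80

ω₂ = 3.875 rad/s (from 37 rpm).
Differentiating the loop-closure r₂e^{iθ₂}+r₃e^{iθ₃}=r₁+r₄e^{iθ₄} gives r₂ω₂e^{iθ₂}+r₃ω₃e^{iθ₃}=r₄ω₄e^{iθ₄}.
Eliminating the other unknown: ω₄ = r₂ω₂ sin(θ₂−θ₃) / [r₄ sin(θ₄−θ₃)].
Numerator sine = +0.76717; denominator sine = -0.99434.
Result = 0.0436·3.875·(+0.76717) / (0.0726·(-0.99434)) = -1.7953 rad/s; magnitude 1.7953 rad/s.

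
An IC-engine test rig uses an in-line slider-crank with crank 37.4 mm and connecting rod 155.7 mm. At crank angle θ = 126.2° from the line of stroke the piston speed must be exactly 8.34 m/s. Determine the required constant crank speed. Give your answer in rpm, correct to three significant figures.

For an in-line slider-crank, |v_piston| = rω|sinθ|·[1 + r cosθ/√(L² − r² sin²θ)].
With r = 0.0374 m, L = 0.1557 m, θ = 126.2°: the bracketed kinematic factor |dx/dθ| = 0.025816 m.
ω = v/|dx/dθ| = 8.34/0.025816 = 323.06 rad/s.
N = 60ω/(2π) = 3085 rpm.

3080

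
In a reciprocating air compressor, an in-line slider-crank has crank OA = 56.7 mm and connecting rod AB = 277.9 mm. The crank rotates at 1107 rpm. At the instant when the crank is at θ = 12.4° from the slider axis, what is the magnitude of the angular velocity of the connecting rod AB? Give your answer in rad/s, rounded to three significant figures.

23.1

ω = 115.9 rad/s (converted from 1107 rpm).
The rod makes angle φ with the slider axis where L sinφ = r sinθ; differentiating, L cosφ·φ̇ = r ω cosθ.
L cosφ = √(L² − r² sin²θ) = 0.27763 m.
|ω_rod| = r ω |cosθ| / √(L² − r² sin²θ) = 0.0567·115.9·0.97667/0.27763 = 23.123 rad/s.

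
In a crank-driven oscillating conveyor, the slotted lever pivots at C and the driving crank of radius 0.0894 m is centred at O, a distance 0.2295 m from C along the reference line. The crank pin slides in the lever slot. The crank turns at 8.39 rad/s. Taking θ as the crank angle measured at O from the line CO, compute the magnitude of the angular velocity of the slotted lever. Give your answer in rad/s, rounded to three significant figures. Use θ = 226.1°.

ω = 8.39 rad/s
Crank pin A relative to C: A = (d + r cosθ, r sinθ); lever angle φ = atan2(r sinθ, d + r cosθ).
Differentiating tanφ: φ̇ = rω(d cosθ + r)/(d² + r² + 2dr cosθ).
d² + r² + 2dr cosθ = |CA|² = 0.0322091 m²;  d cosθ + r = -0.069736 m.
|ω_lever| = |0.0894·8.39·-0.069736| / 0.0322091 = 1.624 rad/s.

1.62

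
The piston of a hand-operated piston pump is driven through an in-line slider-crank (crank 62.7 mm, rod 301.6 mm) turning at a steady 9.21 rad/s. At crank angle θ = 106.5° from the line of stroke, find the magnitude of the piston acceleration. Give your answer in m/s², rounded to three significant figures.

2.45

ω = 9.21 rad/s
x(θ) = r cosθ + √(L² − r² sin²θ); with ω constant, a = ω²·d²x/dθ².
d²x/dθ² = −r cosθ − r²(cos2θ)/√u − r⁴ sin²2θ/(4u^{3/2}),  u = L² − r² sin²θ = 0.0873484 m².
Substituting r = 0.0627 m, L = 0.3016 m, θ = 106.5°: d²x/dθ² = +0.028919 m.
a = ω²·d²x/dθ² = (9.21)²·(+0.028919) = +2.453 m/s²;  |a| = 2.453 m/s².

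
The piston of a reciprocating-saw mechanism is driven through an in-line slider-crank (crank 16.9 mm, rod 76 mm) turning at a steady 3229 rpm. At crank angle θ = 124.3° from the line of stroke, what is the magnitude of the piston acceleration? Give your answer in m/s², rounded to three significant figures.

ω = 2π·3229/60 = 338.1 rad/s
x(θ) = r cosθ + √(L² − r² sin²θ); with ω constant, a = ω²·d²x/dθ².
d²x/dθ² = −r cosθ − r²(cos2θ)/√u − r⁴ sin²2θ/(4u^{3/2}),  u = L² − r² sin²θ = 0.00558109 m².
Substituting r = 0.0169 m, L = 0.076 m, θ = 124.3°: d²x/dθ² = +0.010876 m.
a = ω²·d²x/dθ² = (338.1)²·(+0.010876) = +1243.6 m/s²;  |a| = 1243.6 m/s².

1240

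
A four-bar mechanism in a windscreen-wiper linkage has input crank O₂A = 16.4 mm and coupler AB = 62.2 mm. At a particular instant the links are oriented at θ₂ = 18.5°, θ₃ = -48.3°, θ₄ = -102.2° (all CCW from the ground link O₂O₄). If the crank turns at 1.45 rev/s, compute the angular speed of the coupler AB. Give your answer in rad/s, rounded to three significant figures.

2.56

ω₂ = 9.111 rad/s (from 1.45 rev/s).
Differentiating the loop-closure r₂e^{iθ₂}+r₃e^{iθ₃}=r₁+r₄e^{iθ₄} gives r₂ω₂e^{iθ₂}+r₃ω₃e^{iθ₃}=r₄ω₄e^{iθ₄}.
Eliminating the other unknown: ω₃ = r₂ω₂ sin(θ₄−θ₂) / [r₃ sin(θ₃−θ₄)].
Numerator sine = -0.85985; denominator sine = +0.80799.
Result = 0.0164·9.111·(-0.85985) / (0.0622·(+0.80799)) = -2.5563 rad/s; magnitude 2.5563 rad/s.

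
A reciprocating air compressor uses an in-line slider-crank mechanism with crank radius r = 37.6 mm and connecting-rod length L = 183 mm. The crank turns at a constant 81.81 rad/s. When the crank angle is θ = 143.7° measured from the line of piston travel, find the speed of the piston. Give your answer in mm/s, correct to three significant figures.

1520

ω = 81.81 rad/s
For an in-line slider-crank, x = r cosθ + √(L² − r² sin²θ), so v = −rω sinθ·[1 + r cosθ/√(L² − r² sin²θ)].
With r = 0.0376 m, L = 0.183 m, θ = 143.7°: √(L² − r² sin²θ) = 0.18164 m.
v = −0.0376·81.81·0.59201·[1 + 0.0376·-0.80593/0.18164] = -1.5173 m/s.
|v| = 1.5173 m/s = 1517.3 mm/s.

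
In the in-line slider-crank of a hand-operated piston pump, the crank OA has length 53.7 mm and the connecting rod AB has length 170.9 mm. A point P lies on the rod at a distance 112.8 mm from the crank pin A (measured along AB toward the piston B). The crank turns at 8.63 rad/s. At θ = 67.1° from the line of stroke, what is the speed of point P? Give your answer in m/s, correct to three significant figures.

0.467

ω = 8.63 rad/s.  Crank-pin speed |V_A| = rω = 0.46343 m/s, perpendicular to OA.
Rod angle: sinφ = −(r/L) sinθ ⇒ φ = -16.825°; ω_rod = −rω cosθ/√(L²−r²sin²θ) = -1.1024 rad/s.
V_P = V_A + ω_rod × AP, with AP = 0.1128 m along the rod.
Components: V_Px = −rω sinθ − a·ω_rod·sinφ = -0.4629 m/s;  V_Py = rω cosθ + a·ω_rod·cosφ = +0.061307 m/s.
|V_P| = √(V_Px² + V_Py²) = 0.46694 m/s.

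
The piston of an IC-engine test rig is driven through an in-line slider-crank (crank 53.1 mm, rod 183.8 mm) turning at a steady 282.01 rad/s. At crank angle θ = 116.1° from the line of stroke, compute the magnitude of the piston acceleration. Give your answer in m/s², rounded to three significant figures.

ω = 282 rad/s
x(θ) = r cosθ + √(L² − r² sin²θ); with ω constant, a = ω²·d²x/dθ².
d²x/dθ² = −r cosθ − r²(cos2θ)/√u − r⁴ sin²2θ/(4u^{3/2}),  u = L² − r² sin²θ = 0.0315086 m².
Substituting r = 0.0531 m, L = 0.1838 m, θ = 116.1°: d²x/dθ² = +0.032875 m.
a = ω²·d²x/dθ² = (282)²·(+0.032875) = +2614.5 m/s²;  |a| = 2614.5 m/s².

2610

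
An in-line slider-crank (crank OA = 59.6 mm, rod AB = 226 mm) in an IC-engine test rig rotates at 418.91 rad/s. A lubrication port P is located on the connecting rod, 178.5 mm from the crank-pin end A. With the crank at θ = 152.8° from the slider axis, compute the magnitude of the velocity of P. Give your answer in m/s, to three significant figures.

10.4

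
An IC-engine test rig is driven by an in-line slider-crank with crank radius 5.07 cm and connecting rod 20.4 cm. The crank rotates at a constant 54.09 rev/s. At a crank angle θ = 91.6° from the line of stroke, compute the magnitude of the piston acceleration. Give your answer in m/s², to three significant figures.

ω = 2π·54.1 = 339.9 rad/s
x(θ) = r cosθ + √(L² − r² sin²θ); with ω constant, a = ω²·d²x/dθ².
d²x/dθ² = −r cosθ − r²(cos2θ)/√u − r⁴ sin²2θ/(4u^{3/2}),  u = L² − r² sin²θ = 0.0390475 m².
Substituting r = 0.0507 m, L = 0.204 m, θ = 91.6°: d²x/dθ² = +0.014403 m.
a = ω²·d²x/dθ² = (339.9)²·(+0.014403) = +1663.6 m/s²;  |a| = 1663.6 m/s².

1660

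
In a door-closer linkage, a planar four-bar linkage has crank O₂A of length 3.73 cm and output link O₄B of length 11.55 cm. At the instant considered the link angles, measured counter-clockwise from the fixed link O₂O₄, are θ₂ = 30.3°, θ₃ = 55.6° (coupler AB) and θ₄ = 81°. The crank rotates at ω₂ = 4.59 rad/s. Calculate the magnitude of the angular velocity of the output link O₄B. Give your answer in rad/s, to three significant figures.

ω₂ = 4.59 rad/s
Differentiating the loop-closure r₂e^{iθ₂}+r₃e^{iθ₃}=r₁+r₄e^{iθ₄} gives r₂ω₂e^{iθ₂}+r₃ω₃e^{iθ₃}=r₄ω₄e^{iθ₄}.
Eliminating the other unknown: ω₄ = r₂ω₂ sin(θ₂−θ₃) / [r₄ sin(θ₄−θ₃)].
Numerator sine = -0.42736; denominator sine = +0.42894.
Result = 0.0373·4.59·(-0.42736) / (0.1155·(+0.42894)) = -1.4769 rad/s; magnitude 1.4769 rad/s.

1.48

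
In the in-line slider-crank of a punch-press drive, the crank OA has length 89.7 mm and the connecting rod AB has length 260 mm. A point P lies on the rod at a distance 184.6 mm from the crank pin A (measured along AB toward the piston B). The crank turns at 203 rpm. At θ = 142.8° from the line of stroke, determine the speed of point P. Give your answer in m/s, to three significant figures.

ω = 21.26 rad/s.  Crank-pin speed |V_A| = rω = 1.9069 m/s, perpendicular to OA.
Rod angle: sinφ = −(r/L) sinθ ⇒ φ = -12.040°; ω_rod = −rω cosθ/√(L²−r²sin²θ) = +5.9732 rad/s.
V_P = V_A + ω_rod × AP, with AP = 0.1846 m along the rod.
Components: V_Px = −rω sinθ − a·ω_rod·sinφ = -0.92288 m/s;  V_Py = rω cosθ + a·ω_rod·cosφ = -0.44047 m/s.
|V_P| = √(V_Px² + V_Py²) = 1.0226 m/s.

1.02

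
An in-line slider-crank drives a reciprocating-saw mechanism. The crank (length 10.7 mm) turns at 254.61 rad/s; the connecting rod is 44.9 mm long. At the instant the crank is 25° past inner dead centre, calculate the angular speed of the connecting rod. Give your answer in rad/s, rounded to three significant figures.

55.3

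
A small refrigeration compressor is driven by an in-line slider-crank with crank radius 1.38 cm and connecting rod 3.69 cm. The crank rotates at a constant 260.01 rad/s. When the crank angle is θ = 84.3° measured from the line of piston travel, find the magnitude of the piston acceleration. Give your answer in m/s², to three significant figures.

275

ω = 260 rad/s
x(θ) = r cosθ + √(L² − r² sin²θ); with ω constant, a = ω²·d²x/dθ².
d²x/dθ² = −r cosθ − r²(cos2θ)/√u − r⁴ sin²2θ/(4u^{3/2}),  u = L² − r² sin²θ = 0.00117305 m².
Substituting r = 0.0138 m, L = 0.0369 m, θ = 84.3°: d²x/dθ² = +0.0040712 m.
a = ω²·d²x/dθ² = (260)²·(+0.0040712) = +275.23 m/s²;  |a| = 275.23 m/s².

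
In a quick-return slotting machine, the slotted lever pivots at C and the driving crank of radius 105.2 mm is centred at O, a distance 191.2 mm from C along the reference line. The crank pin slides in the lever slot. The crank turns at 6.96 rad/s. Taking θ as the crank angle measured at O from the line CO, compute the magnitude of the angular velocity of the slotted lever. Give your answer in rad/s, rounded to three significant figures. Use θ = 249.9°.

ω = 6.96 rad/s
Crank pin A relative to C: A = (d + r cosθ, r sinθ); lever angle φ = atan2(r sinθ, d + r cosθ).
Differentiating tanφ: φ̇ = rω(d cosθ + r)/(d² + r² + 2dr cosθ).
d² + r² + 2dr cosθ = |CA|² = 0.0337996 m²;  d cosθ + r = +0.039492 m.
|ω_lever| = |0.1052·6.96·+0.039492| / 0.0337996 = 0.85551 rad/s.

0.856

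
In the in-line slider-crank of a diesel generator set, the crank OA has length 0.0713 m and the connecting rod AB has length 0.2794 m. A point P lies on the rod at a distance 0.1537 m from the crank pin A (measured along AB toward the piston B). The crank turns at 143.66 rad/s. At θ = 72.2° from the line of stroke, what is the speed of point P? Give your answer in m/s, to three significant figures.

10.3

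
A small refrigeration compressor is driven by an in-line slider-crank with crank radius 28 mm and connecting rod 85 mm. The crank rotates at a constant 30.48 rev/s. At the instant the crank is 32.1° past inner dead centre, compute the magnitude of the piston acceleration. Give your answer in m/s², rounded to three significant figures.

1030

ω = 2π·30.5 = 191.5 rad/s
x(θ) = r cosθ + √(L² − r² sin²θ); with ω constant, a = ω²·d²x/dθ².
d²x/dθ² = −r cosθ − r²(cos2θ)/√u − r⁴ sin²2θ/(4u^{3/2}),  u = L² − r² sin²θ = 0.00700361 m².
Substituting r = 0.028 m, L = 0.085 m, θ = 32.1°: d²x/dθ² = -0.028009 m.
a = ω²·d²x/dθ² = (191.5)²·(-0.028009) = -1027.3 m/s²;  |a| = 1027.3 m/s².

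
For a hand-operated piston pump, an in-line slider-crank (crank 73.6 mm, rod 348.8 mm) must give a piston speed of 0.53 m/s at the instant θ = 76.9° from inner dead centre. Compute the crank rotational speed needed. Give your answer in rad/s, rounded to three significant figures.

For an in-line slider-crank, |v_piston| = rω|sinθ|·[1 + r cosθ/√(L² − r² sin²θ)].
With r = 0.0736 m, L = 0.3488 m, θ = 76.9°: the bracketed kinematic factor |dx/dθ| = 0.075188 m.
ω = v/|dx/dθ| = 0.53/0.075188 = 7.049 rad/s.

7.05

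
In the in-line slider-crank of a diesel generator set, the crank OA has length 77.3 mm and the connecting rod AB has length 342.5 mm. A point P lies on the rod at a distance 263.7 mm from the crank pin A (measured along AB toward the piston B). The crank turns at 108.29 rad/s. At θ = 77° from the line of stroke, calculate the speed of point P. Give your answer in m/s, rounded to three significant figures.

8.49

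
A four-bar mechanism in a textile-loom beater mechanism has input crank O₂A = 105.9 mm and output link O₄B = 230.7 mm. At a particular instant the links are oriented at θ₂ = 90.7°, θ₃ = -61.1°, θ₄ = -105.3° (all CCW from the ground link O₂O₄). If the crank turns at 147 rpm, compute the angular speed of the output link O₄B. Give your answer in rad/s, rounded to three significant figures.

ω₂ = 15.39 rad/s (from 147 rpm).
Differentiating the loop-closure r₂e^{iθ₂}+r₃e^{iθ₃}=r₁+r₄e^{iθ₄} gives r₂ω₂e^{iθ₂}+r₃ω₃e^{iθ₃}=r₄ω₄e^{iθ₄}.
Eliminating the other unknown: ω₄ = r₂ω₂ sin(θ₂−θ₃) / [r₄ sin(θ₄−θ₃)].
Numerator sine = +0.47255; denominator sine = -0.69717.
Result = 0.1059·15.39·(+0.47255) / (0.2307·(-0.69717)) = -4.7897 rad/s; magnitude 4.7897 rad/s.

4.79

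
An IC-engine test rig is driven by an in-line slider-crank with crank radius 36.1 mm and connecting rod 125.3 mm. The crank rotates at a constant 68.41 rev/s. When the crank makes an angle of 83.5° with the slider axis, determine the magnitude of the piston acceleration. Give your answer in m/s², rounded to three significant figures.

1200

ω = 2π·68.4 = 429.8 rad/s
x(θ) = r cosθ + √(L² − r² sin²θ); with ω constant, a = ω²·d²x/dθ².
d²x/dθ² = −r cosθ − r²(cos2θ)/√u − r⁴ sin²2θ/(4u^{3/2}),  u = L² − r² sin²θ = 0.0144136 m².
Substituting r = 0.0361 m, L = 0.1253 m, θ = 83.5°: d²x/dθ² = +0.0064777 m.
a = ω²·d²x/dθ² = (429.8)²·(+0.0064777) = +1196.8 m/s²;  |a| = 1196.8 m/s².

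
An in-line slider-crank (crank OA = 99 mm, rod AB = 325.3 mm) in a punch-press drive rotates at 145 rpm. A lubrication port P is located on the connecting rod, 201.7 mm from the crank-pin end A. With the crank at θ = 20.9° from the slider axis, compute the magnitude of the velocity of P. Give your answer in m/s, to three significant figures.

ω = 15.18 rad/s.  Crank-pin speed |V_A| = rω = 1.5033 m/s, perpendicular to OA.
Rod angle: sinφ = −(r/L) sinθ ⇒ φ = -6.233°; ω_rod = −rω cosθ/√(L²−r²sin²θ) = -4.3427 rad/s.
V_P = V_A + ω_rod × AP, with AP = 0.2017 m along the rod.
Components: V_Px = −rω sinθ − a·ω_rod·sinφ = -0.63137 m/s;  V_Py = rω cosθ + a·ω_rod·cosφ = +0.53359 m/s.
|V_P| = √(V_Px² + V_Py²) = 0.82664 m/s.

0.827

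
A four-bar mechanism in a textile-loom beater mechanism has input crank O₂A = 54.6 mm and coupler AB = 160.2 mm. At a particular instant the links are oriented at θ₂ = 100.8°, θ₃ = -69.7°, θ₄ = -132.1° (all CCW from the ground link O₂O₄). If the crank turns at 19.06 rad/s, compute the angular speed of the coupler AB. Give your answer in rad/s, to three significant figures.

5.85

ω₂ = 19.06 rad/s
Differentiating the loop-closure r₂e^{iθ₂}+r₃e^{iθ₃}=r₁+r₄e^{iθ₄} gives r₂ω₂e^{iθ₂}+r₃ω₃e^{iθ₃}=r₄ω₄e^{iθ₄}.
Eliminating the other unknown: ω₃ = r₂ω₂ sin(θ₄−θ₂) / [r₃ sin(θ₃−θ₄)].
Numerator sine = +0.79758; denominator sine = +0.88620.
Result = 0.0546·19.06·(+0.79758) / (0.1602·(+0.88620)) = +5.8465 rad/s; magnitude 5.8465 rad/s.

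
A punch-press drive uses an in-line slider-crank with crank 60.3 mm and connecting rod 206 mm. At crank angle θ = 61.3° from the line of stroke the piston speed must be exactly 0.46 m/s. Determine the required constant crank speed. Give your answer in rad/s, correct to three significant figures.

For an in-line slider-crank, |v_piston| = rω|sinθ|·[1 + r cosθ/√(L² − r² sin²θ)].
With r = 0.0603 m, L = 0.206 m, θ = 61.3°: the bracketed kinematic factor |dx/dθ| = 0.060585 m.
ω = v/|dx/dθ| = 0.46/0.060585 = 7.5927 rad/s.

7.59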